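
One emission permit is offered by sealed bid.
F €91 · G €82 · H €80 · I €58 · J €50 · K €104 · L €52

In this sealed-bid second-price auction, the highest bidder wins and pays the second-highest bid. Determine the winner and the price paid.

K pays €91

Sealed-bid second-price auction: the highest bidder wins and pays the second-highest bid.
Bids ranked: 104 (K) > 91 (F) > 82 (G) > 80 (H) > 58 (I) > 52 (L) > …
Second-price: K pays F's bid of €91.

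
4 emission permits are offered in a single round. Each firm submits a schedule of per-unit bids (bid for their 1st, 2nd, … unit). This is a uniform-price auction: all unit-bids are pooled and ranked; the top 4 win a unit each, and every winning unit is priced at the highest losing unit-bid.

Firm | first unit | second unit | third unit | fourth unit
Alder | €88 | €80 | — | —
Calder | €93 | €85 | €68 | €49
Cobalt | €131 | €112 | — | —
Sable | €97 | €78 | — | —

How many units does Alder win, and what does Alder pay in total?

Alder: 0 units, pays €0

Pooled unit-bids ranked (top 4): 131 (Cobalt-1), 112 (Cobalt-2), 97 (Sable-1), 93 (Calder-1)
First bid not allocated: €88.
Alder wins 0 unit(s) at €88 each.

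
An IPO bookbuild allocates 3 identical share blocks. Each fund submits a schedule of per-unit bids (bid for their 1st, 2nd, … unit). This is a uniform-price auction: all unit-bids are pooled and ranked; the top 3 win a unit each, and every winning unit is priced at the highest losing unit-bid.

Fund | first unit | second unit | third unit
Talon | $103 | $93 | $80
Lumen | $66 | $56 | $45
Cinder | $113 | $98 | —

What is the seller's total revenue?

Total revenue: $279

Pooled unit-bids ranked (top 3): 113 (Cinder-1), 103 (Talon-1), 98 (Cinder-2)
The (k+1)-th unit-bid is $93.
Allocation: Cinder 2, Talon 1. Every unit priced at $93.
Revenue = 3 × 93 = $279.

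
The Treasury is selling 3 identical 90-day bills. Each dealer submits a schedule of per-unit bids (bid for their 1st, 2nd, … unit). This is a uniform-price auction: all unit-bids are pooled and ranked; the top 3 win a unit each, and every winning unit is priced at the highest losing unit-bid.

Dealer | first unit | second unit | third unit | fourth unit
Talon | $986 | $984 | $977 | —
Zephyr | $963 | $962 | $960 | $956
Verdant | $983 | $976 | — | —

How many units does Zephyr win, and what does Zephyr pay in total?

Merging the schedules and taking the best 3: 986 (Talon-1), 984 (Talon-2), 983 (Verdant-1)
First bid not allocated: $977.
Zephyr wins 0 unit(s) at $977 each.

Zephyr: 0 units, pays $0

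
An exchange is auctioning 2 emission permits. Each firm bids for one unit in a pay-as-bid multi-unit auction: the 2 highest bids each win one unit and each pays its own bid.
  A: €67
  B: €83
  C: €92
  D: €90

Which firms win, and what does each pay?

C €92, D €90

Bids ranked high→low: 92 (C), 90 (D), 83 (B), 67 (A)
The 2 highest are C, D.
Each winner pays its own bid: C €92, D €90.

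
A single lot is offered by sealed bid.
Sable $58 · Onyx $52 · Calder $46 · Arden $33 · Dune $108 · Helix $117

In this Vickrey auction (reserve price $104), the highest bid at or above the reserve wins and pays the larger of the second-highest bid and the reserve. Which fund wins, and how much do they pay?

Helix pays $108

Vickrey auction (reserve price $104): the highest bid at or above the reserve wins and pays the larger of the second-highest bid and the reserve.
Bids ranked: 117 (Helix) > 108 (Dune) > 58 (Sable) > 52 (Onyx) > 46 (Calder) > 33 (Arden)
Highest eligible bid: Helix at $117.
max(second-highest $108, reserve $104) = $108; the reserve does not bind.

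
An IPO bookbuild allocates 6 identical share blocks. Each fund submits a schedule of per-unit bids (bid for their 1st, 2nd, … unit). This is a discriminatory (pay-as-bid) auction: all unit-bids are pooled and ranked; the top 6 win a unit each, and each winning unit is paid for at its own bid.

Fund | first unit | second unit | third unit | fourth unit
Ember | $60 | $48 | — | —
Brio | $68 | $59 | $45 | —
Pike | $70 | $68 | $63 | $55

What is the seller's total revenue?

Total revenue: $388

Merging the schedules and taking the best 6: 70 (Pike-1), 68 (Brio-1), 68 (Pike-2), 63 (Pike-3), 60 (Ember-1), 59 (Brio-2)
Next rejected bid: $55 (not a price — pay-as-bid).
Each winning unit pays its own bid.
Revenue = 70 + 68 + 68 + 63 + 60 + 59 = $388.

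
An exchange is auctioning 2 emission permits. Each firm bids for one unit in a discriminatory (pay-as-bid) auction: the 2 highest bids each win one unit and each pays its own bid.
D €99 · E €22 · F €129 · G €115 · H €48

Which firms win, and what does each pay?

Sorting: 129 (F), 115 (G), 99 (D), 48 (H), …
Top 2: F, G.
Each winner pays its own bid: F €129, G €115.

F €129, G €115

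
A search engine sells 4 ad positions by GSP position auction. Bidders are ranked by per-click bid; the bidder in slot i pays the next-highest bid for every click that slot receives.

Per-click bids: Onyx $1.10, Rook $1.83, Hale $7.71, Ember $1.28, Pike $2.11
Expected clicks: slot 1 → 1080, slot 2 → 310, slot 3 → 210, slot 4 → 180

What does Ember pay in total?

Sorting advertisers: $7.71 (Hale) > $2.11 (Pike) > $1.83 (Rook) > $1.28 (Ember) > $1.10 (Onyx)
Ember holds slot 4 → pays next bid $1.10 × 180 clicks = $198.00.

Ember pays $198.00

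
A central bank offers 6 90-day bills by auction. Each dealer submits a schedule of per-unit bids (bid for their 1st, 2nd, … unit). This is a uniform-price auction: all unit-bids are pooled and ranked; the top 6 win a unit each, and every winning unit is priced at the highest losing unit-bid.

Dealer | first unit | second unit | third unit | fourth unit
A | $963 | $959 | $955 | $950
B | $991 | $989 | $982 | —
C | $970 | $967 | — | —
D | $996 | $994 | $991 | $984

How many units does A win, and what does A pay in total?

Merging the schedules and taking the best 6: 996 (D-1), 994 (D-2), 991 (B-1), 991 (D-3), 989 (B-2), 984 (D-4)
First bid not allocated: $982.
A wins 0 unit(s) at $982 each.

A: 0 units, pays $0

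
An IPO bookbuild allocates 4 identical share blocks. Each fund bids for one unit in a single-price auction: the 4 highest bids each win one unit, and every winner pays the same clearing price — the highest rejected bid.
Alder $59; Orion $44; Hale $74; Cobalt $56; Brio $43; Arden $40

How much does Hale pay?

Sorting: 74 (Hale), 59 (Alder), 56 (Cobalt), 44 (Orion), 43 (Brio), 40 (Arden)
Winners (4 units): Hale, Alder, Cobalt, Orion.
Highest unsuccessful bid: $43 → clearing price.
Hale wins → pays $43.

Hale pays $43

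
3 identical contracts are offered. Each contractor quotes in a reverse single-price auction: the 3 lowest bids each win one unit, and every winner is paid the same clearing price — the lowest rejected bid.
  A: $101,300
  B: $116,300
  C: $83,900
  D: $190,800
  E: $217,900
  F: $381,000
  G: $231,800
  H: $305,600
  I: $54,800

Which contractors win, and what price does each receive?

Bids ranked low→high: 54,800 (I), 83,900 (C), 101,300 (A), 116,300 (B), 190,800 (D), …
Lowest 3: I, C, A.
Lowest unsuccessful bid: $116,300 → clearing price.

I, C, A; each is paid $116,300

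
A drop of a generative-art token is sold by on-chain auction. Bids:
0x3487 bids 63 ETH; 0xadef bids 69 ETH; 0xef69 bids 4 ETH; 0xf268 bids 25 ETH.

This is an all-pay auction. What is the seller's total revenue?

Bids in order: 69 (0xadef) > 63 (0x3487) > 25 (0xf268) > 4 (0xef69)
0xadef wins with the top bid; all bids are sunk regardless.
Every bidder forfeits their bid regardless of winning.
Revenue = 63 + 69 + 4 + 25 = 161 ETH.

Total revenue: 161 ETH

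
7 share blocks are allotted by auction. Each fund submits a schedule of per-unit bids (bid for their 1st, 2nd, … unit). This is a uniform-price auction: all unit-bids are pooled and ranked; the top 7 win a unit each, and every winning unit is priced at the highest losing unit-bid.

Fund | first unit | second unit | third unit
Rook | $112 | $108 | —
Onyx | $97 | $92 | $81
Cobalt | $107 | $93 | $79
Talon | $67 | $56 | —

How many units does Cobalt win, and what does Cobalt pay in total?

Merging the schedules and taking the best 7: 112 (Rook-1), 108 (Rook-2), 107 (Cobalt-1), 97 (Onyx-1), 93 (Cobalt-2), 92 (Onyx-2), 81 (Onyx-3)
First bid not allocated: $79.
Cobalt wins 2 unit(s) at $79 each.

Cobalt: 2 units, pays $158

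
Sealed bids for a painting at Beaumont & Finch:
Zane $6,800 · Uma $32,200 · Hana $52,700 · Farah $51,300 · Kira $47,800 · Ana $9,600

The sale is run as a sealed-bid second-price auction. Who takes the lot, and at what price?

Hana pays $51,300

Sorting bids: 52,700 (Hana) > 51,300 (Farah) > 47,800 (Kira) > 32,200 (Uma) > 9,600 (Ana) > 6,800 (Zane)
Second-price: Hana pays Farah's bid of $51,300.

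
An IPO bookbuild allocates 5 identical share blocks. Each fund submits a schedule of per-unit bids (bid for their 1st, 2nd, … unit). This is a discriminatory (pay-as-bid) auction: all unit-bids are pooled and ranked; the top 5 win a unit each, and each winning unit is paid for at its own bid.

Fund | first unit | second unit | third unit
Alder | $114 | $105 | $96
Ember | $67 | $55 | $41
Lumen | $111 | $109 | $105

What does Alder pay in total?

Merging the schedules and taking the best 5: 114 (Alder-1), 111 (Lumen-1), 109 (Lumen-2), 105 (Alder-2), 105 (Lumen-3)
Next rejected bid: $96 (not a price — pay-as-bid).
Alder's winning unit-bids: 114 + 105 = $219.

Alder pays $219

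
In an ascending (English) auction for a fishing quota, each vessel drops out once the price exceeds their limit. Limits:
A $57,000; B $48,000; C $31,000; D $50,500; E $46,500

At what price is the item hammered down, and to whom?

A wins at $50,500

Open ascending-bid auction: the price rises until one bidder remains; the winner pays the price at which the last rival dropped out.
Limits in order: 57,000 (A) > 50,500 (D) > 48,000 (B) > 46,500 (E) > 31,000 (C)
D is the last rival to drop out, at $50,500; A remains and wins at that price.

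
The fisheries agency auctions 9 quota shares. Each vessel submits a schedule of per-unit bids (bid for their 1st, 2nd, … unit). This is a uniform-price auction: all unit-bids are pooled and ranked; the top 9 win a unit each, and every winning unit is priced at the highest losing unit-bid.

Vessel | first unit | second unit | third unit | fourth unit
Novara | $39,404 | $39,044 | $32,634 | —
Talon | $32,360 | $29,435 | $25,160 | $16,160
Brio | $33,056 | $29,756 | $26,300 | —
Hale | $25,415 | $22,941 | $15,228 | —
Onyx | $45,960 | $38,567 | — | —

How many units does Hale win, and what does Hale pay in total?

Merging the schedules and taking the best 9: 45,960 (Onyx-1), 39,404 (Novara-1), 39,044 (Novara-2), 38,567 (Onyx-2), 33,056 (Brio-1), 32,634 (Novara-3), 32,360 (Talon-1), 29,756 (Brio-2), 29,435 (Talon-2)
The (k+1)-th unit-bid is $26,300.
Hale wins 0 unit(s) at $26,300 each.

Hale: 0 units, pays $0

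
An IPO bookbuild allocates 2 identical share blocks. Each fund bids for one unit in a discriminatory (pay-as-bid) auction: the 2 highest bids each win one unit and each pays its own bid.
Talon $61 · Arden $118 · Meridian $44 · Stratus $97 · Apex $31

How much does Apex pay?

Apex pays $0

Sorting: 118 (Arden), 97 (Stratus), 61 (Talon), 44 (Meridian), …
The 2 highest are Arden, Stratus.
Apex does not win → $0.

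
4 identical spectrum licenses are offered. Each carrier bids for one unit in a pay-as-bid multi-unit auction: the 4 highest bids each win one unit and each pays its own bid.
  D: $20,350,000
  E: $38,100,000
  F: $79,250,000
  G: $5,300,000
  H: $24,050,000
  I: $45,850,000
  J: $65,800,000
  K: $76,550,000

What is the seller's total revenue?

Total revenue: $267,450,000

Sorting: 79,250,000 (F), 76,550,000 (K), 65,800,000 (J), 45,850,000 (I), 38,100,000 (E), 24,050,000 (H), …
The 4 highest are F, K, J, I.
Total revenue = 79,250,000 + 76,550,000 + 65,800,000 + 45,850,000 = $267,450,000.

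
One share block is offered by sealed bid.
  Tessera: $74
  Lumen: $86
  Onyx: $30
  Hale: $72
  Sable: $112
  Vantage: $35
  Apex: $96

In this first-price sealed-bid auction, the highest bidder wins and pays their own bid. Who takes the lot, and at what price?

Sable pays $112

Bids ranked: 112 (Sable) > 96 (Apex) > 86 (Lumen) > 74 (Tessera) > 72 (Hale) > 35 (Vantage) > …
Sable has the highest bid and pays exactly that: $112.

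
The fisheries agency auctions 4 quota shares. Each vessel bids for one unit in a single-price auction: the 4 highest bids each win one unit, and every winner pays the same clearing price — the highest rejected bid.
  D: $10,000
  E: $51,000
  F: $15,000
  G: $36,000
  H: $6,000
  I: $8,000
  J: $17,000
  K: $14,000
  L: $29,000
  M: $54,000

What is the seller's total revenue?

Total revenue: $68,000

Ordering the bids: 54,000 (M), 51,000 (E), 36,000 (G), 29,000 (L), 17,000 (J), 15,000 (F), …
Winners (4 units): M, E, G, L.
Highest unsuccessful bid: $17,000 → clearing price.
Total revenue = 4 × $17,000 = $68,000.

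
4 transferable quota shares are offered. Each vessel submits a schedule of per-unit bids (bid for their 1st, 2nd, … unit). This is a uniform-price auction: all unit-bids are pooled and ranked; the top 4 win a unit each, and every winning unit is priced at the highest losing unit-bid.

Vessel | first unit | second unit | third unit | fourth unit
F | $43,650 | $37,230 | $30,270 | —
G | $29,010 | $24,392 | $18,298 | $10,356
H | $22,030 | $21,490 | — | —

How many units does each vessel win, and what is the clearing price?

Pooled unit-bids ranked (top 4): 43,650 (F-1), 37,230 (F-2), 30,270 (F-3), 29,010 (G-1)
First bid not allocated: $24,392.
Allocation: F 3, G 1.

F 3, G 1; clearing price $24,392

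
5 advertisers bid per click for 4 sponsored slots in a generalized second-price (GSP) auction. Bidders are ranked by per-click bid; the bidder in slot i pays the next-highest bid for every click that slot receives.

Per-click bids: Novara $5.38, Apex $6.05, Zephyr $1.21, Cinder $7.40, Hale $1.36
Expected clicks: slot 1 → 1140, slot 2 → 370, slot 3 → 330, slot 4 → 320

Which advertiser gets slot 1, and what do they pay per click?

Per-click bids in order: $7.40 (Cinder) > $6.05 (Apex) > $5.38 (Novara) > $1.36 (Hale) > $1.21 (Zephyr)
Slot 1 goes to the first-ranked bidder, Cinder, who pays the next bid down: $6.05/click.

Cinder; $6.05 per click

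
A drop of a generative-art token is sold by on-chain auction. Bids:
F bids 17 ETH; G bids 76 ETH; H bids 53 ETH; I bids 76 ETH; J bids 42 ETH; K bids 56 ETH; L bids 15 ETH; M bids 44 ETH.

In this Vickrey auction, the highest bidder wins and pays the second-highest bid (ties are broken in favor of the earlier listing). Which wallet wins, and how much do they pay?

G pays 76 ETH

Sorting bids: 76 (G) > 76 (I) > 56 (K) > 53 (H) > 44 (M) > 42 (J) > …
Tie at 76 ETH → G wins by tie-break.
G wins with the highest bid; price is set by the runner-up at 76 ETH.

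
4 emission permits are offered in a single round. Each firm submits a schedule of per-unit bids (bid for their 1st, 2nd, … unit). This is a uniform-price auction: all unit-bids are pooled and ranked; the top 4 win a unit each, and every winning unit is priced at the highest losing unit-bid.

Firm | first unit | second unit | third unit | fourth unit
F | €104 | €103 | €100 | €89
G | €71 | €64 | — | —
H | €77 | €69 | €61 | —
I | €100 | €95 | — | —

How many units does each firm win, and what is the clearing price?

F 3, I 1; clearing price €95

Pooled unit-bids ranked (top 4): 104 (F-1), 103 (F-2), 100 (F-3), 100 (I-1)
Highest rejected unit-bid = €95.
Allocation: F 3, I 1.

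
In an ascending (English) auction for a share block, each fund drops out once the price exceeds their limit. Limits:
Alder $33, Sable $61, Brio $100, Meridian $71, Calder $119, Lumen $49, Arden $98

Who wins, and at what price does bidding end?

Calder wins at $100

Ascending (English) auction: the price rises until one bidder remains; the winner pays the price at which the last rival dropped out.
Sorting limits: 119 (Calder) > 100 (Brio) > 98 (Arden) > 71 (Meridian) > 61 (Sable) > 49 (Lumen) > …
Brio is the last rival to drop out, at $100; Calder remains and wins at that price.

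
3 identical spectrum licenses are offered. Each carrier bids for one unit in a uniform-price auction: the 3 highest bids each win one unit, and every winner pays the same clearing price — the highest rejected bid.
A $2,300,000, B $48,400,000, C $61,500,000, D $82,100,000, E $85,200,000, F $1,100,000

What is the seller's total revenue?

Sorting: 85,200,000 (E), 82,100,000 (D), 61,500,000 (C), 48,400,000 (B), 2,300,000 (A), …
Top 3: E, D, C.
Clearing price = highest rejected bid = $48,400,000.
Total revenue = 3 × $48,400,000 = $145,200,000.

Total revenue: $145,200,000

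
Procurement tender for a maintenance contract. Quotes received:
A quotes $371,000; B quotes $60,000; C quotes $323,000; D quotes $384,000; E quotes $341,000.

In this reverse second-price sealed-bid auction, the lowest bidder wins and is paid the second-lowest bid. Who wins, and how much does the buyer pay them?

B is paid $323,000

Bids in order: 60,000 (B) < 323,000 (C) < 341,000 (E) < 371,000 (A) < 384,000 (D)
B is lowest; is paid the second-lowest bid, $323,000.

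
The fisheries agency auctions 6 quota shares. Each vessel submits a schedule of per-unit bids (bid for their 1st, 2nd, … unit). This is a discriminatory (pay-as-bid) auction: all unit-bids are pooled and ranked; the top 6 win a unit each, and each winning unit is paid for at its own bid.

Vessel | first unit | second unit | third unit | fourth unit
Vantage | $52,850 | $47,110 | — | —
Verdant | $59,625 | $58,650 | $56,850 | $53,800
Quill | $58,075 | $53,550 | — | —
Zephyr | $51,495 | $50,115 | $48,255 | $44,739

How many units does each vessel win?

Quill 2, Verdant 4

Merging the schedules and taking the best 6: 59,625 (Verdant-1), 58,650 (Verdant-2), 58,075 (Quill-1), 56,850 (Verdant-3), 53,800 (Verdant-4), 53,550 (Quill-2)
Next rejected bid: $52,850 (not a price — pay-as-bid).
Allocation: Quill 2, Verdant 4.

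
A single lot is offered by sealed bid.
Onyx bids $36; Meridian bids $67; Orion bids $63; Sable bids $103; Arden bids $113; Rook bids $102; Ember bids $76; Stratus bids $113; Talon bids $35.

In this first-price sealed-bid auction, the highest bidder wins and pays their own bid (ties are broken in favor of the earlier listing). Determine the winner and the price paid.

Arden pays $113

Rule: the highest bidder wins and pays their own bid.
Sorting bids: 113 (Arden) > 113 (Stratus) > 103 (Sable) > 102 (Rook) > 76 (Ember) > 67 (Meridian) > …
Tie at $113 → Arden wins by tie-break.
Arden is highest → pays own bid, $113.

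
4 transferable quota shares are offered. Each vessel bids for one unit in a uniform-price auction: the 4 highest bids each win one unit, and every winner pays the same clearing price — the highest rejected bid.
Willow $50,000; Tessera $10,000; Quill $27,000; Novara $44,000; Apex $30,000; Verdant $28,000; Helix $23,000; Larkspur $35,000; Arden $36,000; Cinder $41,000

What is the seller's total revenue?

Total revenue: $140,000

Sorting: 50,000 (Willow), 44,000 (Novara), 41,000 (Cinder), 36,000 (Arden), 35,000 (Larkspur), 30,000 (Apex), …
Top 4: Willow, Novara, Cinder, Arden.
First losing bid is Larkspur's $35,000, which sets the uniform price.
Total revenue = 4 × $35,000 = $140,000.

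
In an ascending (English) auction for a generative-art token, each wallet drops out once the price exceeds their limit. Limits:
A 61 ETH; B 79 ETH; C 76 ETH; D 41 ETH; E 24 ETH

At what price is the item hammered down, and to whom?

B wins at 76 ETH

Rule: the price rises until one bidder remains; the winner pays the price at which the last rival dropped out.
Limits in order: 79 (B) > 76 (C) > 61 (A) > 41 (D) > 24 (E)
C is the last rival to drop out, at 76 ETH; B remains and wins at that price.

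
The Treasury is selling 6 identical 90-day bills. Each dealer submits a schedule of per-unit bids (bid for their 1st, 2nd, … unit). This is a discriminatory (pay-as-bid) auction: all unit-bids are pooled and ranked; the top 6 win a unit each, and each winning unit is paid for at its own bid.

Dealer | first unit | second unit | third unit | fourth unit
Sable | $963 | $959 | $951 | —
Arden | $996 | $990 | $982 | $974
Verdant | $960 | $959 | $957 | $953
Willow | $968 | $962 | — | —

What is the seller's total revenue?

All unit-bids, highest first — top 6: 996 (Arden-1), 990 (Arden-2), 982 (Arden-3), 974 (Arden-4), 968 (Willow-1), 963 (Sable-1)
Next rejected bid: $962 (not a price — pay-as-bid).
Each winning unit pays its own bid.
Revenue = 996 + 990 + 982 + 974 + 968 + 963 = $5,873.

Total revenue: $5,873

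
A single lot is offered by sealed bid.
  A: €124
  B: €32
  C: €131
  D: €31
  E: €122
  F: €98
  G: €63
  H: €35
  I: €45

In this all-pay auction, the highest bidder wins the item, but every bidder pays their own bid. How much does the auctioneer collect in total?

Total revenue: €681

Bids in order: 131 (C) > 124 (A) > 122 (E) > 98 (F) > 63 (G) > 45 (I) > …
Every bidder forfeits their bid regardless of winning.
Revenue = 124 + 32 + 131 + 31 + 122 + 98 + 63 + 35 + 45 = €681.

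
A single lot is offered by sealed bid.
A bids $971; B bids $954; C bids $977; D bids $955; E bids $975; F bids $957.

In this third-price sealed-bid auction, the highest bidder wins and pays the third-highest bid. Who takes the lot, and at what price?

Bids in order: 977 (C) > 975 (E) > 971 (A) > 957 (F) > 955 (D) > 954 (B)
C is highest; pays the third-highest bid, $971.

C pays $971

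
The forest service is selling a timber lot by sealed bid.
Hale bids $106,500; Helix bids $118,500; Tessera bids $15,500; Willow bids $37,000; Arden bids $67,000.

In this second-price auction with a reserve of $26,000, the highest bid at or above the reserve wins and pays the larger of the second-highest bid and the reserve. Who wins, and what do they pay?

Sorting bids: 118,500 (Helix) > 106,500 (Hale) > 67,000 (Arden) > 37,000 (Willow) > 15,500 (Tessera)
Helix has the top bid at or above the reserve ($118,500).
Second-highest bid $106,500 exceeds the reserve $26,000 → payment $106,500.

Helix pays $106,500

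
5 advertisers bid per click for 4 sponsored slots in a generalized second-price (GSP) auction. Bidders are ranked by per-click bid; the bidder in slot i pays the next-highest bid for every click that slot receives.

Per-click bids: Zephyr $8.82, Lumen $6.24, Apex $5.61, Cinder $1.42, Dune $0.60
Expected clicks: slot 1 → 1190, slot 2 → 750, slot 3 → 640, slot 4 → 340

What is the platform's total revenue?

Per-click bids in order: $8.82 (Zephyr) > $6.24 (Lumen) > $5.61 (Apex) > $1.42 (Cinder) > $0.60 (Dune)
Slot 1: Zephyr pays $6.24 × 1190 = $7425.60
Slot 2: Lumen pays $5.61 × 750 = $4207.50
Slot 3: Apex pays $1.42 × 640 = $908.80
Slot 4: Cinder pays $0.60 × 340 = $204.00
Total = $12745.90

Total revenue: $12745.90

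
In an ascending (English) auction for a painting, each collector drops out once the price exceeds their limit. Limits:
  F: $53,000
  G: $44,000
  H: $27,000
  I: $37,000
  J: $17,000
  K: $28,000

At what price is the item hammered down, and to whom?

F wins at $44,000

Rule: the price rises until one bidder remains; the winner pays the price at which the last rival dropped out.
Sorting limits: 53,000 (F) > 44,000 (G) > 37,000 (I) > 28,000 (K) > 27,000 (H) > 17,000 (J)
Bidding ends when G exits at $44,000; F takes it.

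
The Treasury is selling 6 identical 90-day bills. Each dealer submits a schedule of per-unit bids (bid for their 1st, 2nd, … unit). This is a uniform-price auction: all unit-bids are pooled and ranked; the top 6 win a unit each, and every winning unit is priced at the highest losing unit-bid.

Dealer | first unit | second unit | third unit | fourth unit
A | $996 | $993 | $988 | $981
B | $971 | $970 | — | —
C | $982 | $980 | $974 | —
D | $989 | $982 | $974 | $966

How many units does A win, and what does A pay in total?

A: 3 units, pays $2,943

Pooled unit-bids ranked (top 6): 996 (A-1), 993 (A-2), 989 (D-1), 988 (A-3), 982 (C-1), 982 (D-2)
First bid not allocated: $981.
A wins 3 unit(s) at $981 each.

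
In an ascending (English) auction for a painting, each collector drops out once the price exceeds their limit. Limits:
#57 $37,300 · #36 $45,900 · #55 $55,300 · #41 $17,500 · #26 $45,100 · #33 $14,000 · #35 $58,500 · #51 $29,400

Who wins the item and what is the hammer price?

Rule: the price rises until one bidder remains; the winner pays the price at which the last rival dropped out.
Limits ranked: 58,500 (#35) > 55,300 (#55) > 45,900 (#36) > 45,100 (#26) > 37,300 (#57) > 29,400 (#51) > …
Bidding ends when #55 exits at $55,300; #35 takes it.

#35 wins at $55,300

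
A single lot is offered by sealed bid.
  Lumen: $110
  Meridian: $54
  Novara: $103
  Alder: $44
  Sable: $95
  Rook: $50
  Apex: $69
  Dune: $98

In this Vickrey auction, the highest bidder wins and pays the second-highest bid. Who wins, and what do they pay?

Lumen pays $103

Bids ranked: 110 (Lumen) > 103 (Novara) > 98 (Dune) > 95 (Sable) > 69 (Apex) > 54 (Meridian) > …
Second-price: Lumen pays Novara's bid of $103.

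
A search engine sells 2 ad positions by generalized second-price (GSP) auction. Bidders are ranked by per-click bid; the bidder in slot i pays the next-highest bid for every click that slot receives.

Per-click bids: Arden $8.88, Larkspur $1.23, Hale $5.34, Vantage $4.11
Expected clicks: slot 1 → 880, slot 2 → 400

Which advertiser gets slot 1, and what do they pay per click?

Arden; $5.34 per click

Sorting advertisers: $8.88 (Arden) > $5.34 (Hale) > $4.11 (Vantage) > …
Slot 1 goes to the first-ranked bidder, Arden, who pays the next bid down: $5.34/click.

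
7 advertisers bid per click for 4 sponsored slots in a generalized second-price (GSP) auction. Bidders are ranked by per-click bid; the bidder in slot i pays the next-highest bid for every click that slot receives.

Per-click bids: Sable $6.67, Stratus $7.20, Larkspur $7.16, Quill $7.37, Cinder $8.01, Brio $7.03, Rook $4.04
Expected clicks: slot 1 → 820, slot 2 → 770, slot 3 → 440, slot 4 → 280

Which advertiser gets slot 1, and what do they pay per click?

Cinder; $7.37 per click

Per-click bids in order: $8.01 (Cinder) > $7.37 (Quill) > $7.20 (Stratus) > $7.16 (Larkspur) > $7.03 (Brio) > …
Slot 1 goes to the first-ranked bidder, Cinder, who pays the next bid down: $7.37/click.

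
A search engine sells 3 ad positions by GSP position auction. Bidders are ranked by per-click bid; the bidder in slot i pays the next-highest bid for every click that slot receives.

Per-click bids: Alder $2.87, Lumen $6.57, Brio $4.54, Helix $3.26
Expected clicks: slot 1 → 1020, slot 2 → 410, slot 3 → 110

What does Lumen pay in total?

Ranked by bid: $6.57 (Lumen) > $4.54 (Brio) > $3.26 (Helix) > $2.87 (Alder)
Lumen holds slot 1 → pays next bid $4.54 × 1020 clicks = $4630.80.

Lumen pays $4630.80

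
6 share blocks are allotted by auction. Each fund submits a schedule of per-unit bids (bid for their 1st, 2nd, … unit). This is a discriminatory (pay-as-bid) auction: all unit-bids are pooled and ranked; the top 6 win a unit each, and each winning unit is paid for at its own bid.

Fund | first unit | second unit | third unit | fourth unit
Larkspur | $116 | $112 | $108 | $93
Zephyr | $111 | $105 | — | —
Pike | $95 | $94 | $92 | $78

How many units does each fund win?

Larkspur 3, Pike 1, Zephyr 2

Merging the schedules and taking the best 6: 116 (Larkspur-1), 112 (Larkspur-2), 111 (Zephyr-1), 108 (Larkspur-3), 105 (Zephyr-2), 95 (Pike-1)
Next rejected bid: $94 (not a price — pay-as-bid).
Allocation: Larkspur 3, Pike 1, Zephyr 2.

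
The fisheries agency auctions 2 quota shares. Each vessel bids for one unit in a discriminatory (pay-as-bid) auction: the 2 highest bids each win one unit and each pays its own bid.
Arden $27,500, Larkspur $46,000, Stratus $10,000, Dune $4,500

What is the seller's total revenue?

Ordering the bids: 46,000 (Larkspur), 27,500 (Arden), 10,000 (Stratus), 4,500 (Dune)
The 2 highest are Larkspur, Arden.
Total revenue = 46,000 + 27,500 = $73,500.

Total revenue: $73,500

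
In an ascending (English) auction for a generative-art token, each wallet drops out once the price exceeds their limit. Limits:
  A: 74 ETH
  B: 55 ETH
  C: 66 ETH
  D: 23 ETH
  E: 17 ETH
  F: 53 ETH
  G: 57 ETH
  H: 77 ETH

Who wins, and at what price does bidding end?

H wins at 74 ETH

Open ascending-bid auction: the price rises until one bidder remains; the winner pays the price at which the last rival dropped out.
Limits in order: 77 (H) > 74 (A) > 66 (C) > 57 (G) > 55 (B) > 53 (F) > …
A is the last rival to drop out, at 74 ETH; H remains and wins at that price.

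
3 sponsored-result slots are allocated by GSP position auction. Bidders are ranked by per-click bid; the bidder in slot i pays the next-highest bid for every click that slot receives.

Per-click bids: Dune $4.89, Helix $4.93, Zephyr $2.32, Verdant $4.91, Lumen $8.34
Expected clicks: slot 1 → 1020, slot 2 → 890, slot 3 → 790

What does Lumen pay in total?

Per-click bids in order: $8.34 (Lumen) > $4.93 (Helix) > $4.91 (Verdant) > $4.89 (Dune) > …
Lumen holds slot 1 → pays next bid $4.93 × 1020 clicks = $5028.60.

Lumen pays $5028.60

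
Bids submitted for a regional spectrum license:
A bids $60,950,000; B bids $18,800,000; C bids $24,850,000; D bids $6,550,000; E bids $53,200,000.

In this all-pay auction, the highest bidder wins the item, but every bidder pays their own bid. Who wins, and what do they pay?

Bids ranked: 60,950,000 (A) > 53,200,000 (E) > 24,850,000 (C) > 18,800,000 (B) > 6,550,000 (D)
A is highest and takes the item; every bidder forfeits their bid.

A pays $60,950,000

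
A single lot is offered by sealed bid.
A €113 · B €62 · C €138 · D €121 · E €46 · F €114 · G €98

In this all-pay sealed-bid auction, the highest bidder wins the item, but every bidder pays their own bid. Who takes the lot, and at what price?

Rule: the highest bidder wins the item, but every bidder pays their own bid.
Bids in order: 138 (C) > 121 (D) > 114 (F) > 113 (A) > 98 (G) > 62 (B) > …
C wins with the top bid; all bids are sunk regardless.

C pays €138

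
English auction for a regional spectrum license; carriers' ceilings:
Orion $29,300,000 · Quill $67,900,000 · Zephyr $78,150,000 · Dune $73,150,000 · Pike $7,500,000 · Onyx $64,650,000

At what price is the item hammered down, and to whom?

Zephyr wins at $73,150,000

Sorting limits: 78,150,000 (Zephyr) > 73,150,000 (Dune) > 67,900,000 (Quill) > 64,650,000 (Onyx) > 29,300,000 (Orion) > 7,500,000 (Pike)
Dune is the last rival to drop out, at $73,150,000; Zephyr remains and wins at that price.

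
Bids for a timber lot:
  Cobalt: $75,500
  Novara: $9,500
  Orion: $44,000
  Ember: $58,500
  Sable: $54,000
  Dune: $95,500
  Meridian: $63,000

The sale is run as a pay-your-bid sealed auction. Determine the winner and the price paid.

Sorting bids: 95,500 (Dune) > 75,500 (Cobalt) > 63,000 (Meridian) > 58,500 (Ember) > 54,000 (Sable) > 44,000 (Orion) > …
Dune is highest → pays own bid, $95,500.

Dune pays $95,500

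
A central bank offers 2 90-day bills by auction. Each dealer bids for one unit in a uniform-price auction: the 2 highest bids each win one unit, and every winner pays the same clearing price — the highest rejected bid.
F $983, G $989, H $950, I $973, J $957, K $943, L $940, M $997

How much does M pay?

M pays $983

Sorting: 997 (M), 989 (G), 983 (F), 973 (I), …
The 2 highest are M, G.
Clearing price = highest rejected bid = $983.
M wins → pays $983.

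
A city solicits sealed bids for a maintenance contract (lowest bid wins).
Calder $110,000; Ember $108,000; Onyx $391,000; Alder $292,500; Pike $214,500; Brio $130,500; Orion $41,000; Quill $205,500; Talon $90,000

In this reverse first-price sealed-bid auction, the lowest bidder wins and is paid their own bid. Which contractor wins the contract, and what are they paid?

Orion is paid $41,000

Bids in order: 41,000 (Orion) < 90,000 (Talon) < 108,000 (Ember) < 110,000 (Calder) < 130,500 (Brio) < 205,500 (Quill) < …
Orion is lowest → is paid own bid, $41,000.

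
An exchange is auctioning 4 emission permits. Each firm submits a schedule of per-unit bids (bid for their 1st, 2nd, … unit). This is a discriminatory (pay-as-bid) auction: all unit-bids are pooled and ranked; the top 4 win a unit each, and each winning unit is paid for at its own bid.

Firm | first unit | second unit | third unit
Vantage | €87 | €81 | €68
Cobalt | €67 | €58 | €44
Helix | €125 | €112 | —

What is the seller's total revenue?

All unit-bids, highest first — top 4: 125 (Helix-1), 112 (Helix-2), 87 (Vantage-1), 81 (Vantage-2)
Next rejected bid: €68 (not a price — pay-as-bid).
Each winning unit pays its own bid.
Revenue = 125 + 112 + 87 + 81 = €405.

Total revenue: €405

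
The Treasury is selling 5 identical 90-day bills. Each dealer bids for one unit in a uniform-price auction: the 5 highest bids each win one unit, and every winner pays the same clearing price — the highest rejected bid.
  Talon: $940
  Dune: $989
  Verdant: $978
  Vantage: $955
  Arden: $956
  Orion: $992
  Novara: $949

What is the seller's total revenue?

Total revenue: $4,745

Sorting: 992 (Orion), 989 (Dune), 978 (Verdant), 956 (Arden), 955 (Vantage), 949 (Novara), 940 (Talon)
Winners (5 units): Orion, Dune, Verdant, Arden, Vantage.
First losing bid is Novara's $949, which sets the uniform price.
Total revenue = 5 × $949 = $4,745.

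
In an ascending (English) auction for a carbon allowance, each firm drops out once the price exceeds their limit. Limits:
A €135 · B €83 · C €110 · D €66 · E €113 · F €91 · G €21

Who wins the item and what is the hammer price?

A wins at €113

Ascending (English) auction: the price rises until one bidder remains; the winner pays the price at which the last rival dropped out.
Limits in order: 135 (A) > 113 (E) > 110 (C) > 91 (F) > 83 (B) > 66 (D) > …
Bidding ends when E exits at €113; A takes it.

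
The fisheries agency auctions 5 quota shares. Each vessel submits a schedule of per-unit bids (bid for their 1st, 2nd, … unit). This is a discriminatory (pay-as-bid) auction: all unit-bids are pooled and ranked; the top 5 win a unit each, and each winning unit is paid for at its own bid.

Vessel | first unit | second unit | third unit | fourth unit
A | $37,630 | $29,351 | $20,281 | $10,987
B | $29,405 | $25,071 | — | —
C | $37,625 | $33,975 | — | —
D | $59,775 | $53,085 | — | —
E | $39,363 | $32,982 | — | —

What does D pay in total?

D pays $112,860

Pooled unit-bids ranked (top 5): 59,775 (D-1), 53,085 (D-2), 39,363 (E-1), 37,630 (A-1), 37,625 (C-1)
Next rejected bid: $33,975 (not a price — pay-as-bid).
D's winning unit-bids: 59,775 + 53,085 = $112,860.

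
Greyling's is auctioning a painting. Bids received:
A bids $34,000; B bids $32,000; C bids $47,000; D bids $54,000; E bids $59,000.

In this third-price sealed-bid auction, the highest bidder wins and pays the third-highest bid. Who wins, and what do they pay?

Rule: the highest bidder wins and pays the third-highest bid.
Sorting bids: 59,000 (E) > 54,000 (D) > 47,000 (C) > 34,000 (A) > 32,000 (B)
E is highest; pays the third-highest bid, $47,000.

E pays $47,000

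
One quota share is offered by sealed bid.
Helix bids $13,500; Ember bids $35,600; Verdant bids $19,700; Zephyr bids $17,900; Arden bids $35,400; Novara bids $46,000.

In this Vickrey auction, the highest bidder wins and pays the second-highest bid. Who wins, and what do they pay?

Novara pays $35,600

Sorting bids: 46,000 (Novara) > 35,600 (Ember) > 35,400 (Arden) > 19,700 (Verdant) > 17,900 (Zephyr) > 13,500 (Helix)
Novara wins with the highest bid; price is set by the runner-up at $35,600.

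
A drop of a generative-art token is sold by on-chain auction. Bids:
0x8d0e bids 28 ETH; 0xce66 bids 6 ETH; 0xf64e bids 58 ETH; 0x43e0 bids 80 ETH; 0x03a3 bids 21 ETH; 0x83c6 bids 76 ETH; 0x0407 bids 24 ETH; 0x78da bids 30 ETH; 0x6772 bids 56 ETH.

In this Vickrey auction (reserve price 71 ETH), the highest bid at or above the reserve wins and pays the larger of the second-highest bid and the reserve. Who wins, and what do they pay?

0x43e0 pays 76 ETH

Bids in order: 80 (0x43e0) > 76 (0x83c6) > 58 (0xf64e) > 56 (0x6772) > 30 (0x78da) > 28 (0x8d0e) > …
Highest eligible bid: 0x43e0 at 80 ETH.
max(second-highest 76 ETH, reserve 71 ETH) = 76 ETH; the reserve does not bind.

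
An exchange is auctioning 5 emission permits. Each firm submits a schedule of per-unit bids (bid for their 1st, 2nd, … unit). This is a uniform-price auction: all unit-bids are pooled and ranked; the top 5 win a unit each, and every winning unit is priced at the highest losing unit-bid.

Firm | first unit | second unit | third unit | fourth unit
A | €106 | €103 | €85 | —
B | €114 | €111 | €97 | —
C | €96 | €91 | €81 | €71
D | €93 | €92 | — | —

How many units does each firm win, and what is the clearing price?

A 2, B 3; clearing price €96

Merging the schedules and taking the best 5: 114 (B-1), 111 (B-2), 106 (A-1), 103 (A-2), 97 (B-3)
Highest rejected unit-bid = €96.
Allocation: A 2, B 3.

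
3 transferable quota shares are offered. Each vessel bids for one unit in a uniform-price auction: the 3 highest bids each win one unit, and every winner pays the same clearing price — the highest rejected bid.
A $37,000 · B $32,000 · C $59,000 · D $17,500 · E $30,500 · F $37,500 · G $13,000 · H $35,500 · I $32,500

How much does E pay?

Bids ranked high→low: 59,000 (C), 37,500 (F), 37,000 (A), 35,500 (H), 32,500 (I), …
The 3 highest are C, F, A.
Clearing price = highest rejected bid = $35,500.
E does not win → pays $0.

E pays $0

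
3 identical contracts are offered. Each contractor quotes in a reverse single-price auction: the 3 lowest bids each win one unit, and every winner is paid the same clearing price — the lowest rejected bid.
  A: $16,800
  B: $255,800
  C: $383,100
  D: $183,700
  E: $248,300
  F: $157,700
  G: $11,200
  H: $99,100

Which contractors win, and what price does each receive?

Bids ranked low→high: 11,200 (G), 16,800 (A), 99,100 (H), 157,700 (F), 183,700 (D), …
Winners (3 units): G, A, H.
First losing bid is F's $157,700, which sets the uniform price.

G, A, H; each is paid $157,700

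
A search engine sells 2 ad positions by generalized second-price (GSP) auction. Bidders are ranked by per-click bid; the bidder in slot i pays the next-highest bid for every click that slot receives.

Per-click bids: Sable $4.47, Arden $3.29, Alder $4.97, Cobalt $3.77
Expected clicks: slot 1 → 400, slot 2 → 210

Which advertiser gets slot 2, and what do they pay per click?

Sable; $3.77 per click

Ranked by bid: $4.97 (Alder) > $4.47 (Sable) > $3.77 (Cobalt) > …
Slot 2 goes to the second-ranked bidder, Sable, who pays the next bid down: $3.77/click.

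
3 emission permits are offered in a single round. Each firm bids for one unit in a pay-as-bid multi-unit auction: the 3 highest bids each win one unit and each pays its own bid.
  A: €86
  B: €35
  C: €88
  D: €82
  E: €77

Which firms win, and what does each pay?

Bids ranked high→low: 88 (C), 86 (A), 82 (D), 77 (E), 35 (B)
Winners (3 units): C, A, D.
Each winner pays its own bid: C €88, A €86, D €82.

C €88, A €86, D €82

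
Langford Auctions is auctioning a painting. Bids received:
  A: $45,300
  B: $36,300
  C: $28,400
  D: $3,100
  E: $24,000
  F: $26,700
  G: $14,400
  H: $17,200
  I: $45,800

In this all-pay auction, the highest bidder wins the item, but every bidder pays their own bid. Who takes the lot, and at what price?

Sorting bids: 45,800 (I) > 45,300 (A) > 36,300 (B) > 28,400 (C) > 26,700 (F) > 24,000 (E) > …
I wins with the top bid; all bids are sunk regardless.

I pays $45,800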